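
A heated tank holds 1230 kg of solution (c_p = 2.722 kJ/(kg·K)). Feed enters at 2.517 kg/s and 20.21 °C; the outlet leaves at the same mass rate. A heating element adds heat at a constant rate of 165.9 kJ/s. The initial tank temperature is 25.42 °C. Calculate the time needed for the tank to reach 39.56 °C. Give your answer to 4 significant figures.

665.9 s

Energy balance: M c_p dT/dt = ṁ c_p (T_in − T) + 165.9.
τ = M/ṁ = 488.677 s; T_ss = T_in + Q̇/(ṁ c_p) = 44.4245 °C.
T(t) = T_ss + (T₀ − T_ss) e^(−t/τ). Set T = 39.56:
e^(−t/τ) = (39.56 − 44.4245)/(25.42 − 44.4245) = 0.255965
t = −488.677 · ln(0.255965) = 665.928 s.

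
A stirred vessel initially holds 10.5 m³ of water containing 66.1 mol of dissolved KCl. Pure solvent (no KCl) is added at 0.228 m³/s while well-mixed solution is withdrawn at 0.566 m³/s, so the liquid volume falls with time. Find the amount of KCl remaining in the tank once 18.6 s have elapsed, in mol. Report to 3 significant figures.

14.3 mol

Let m(t) be the amount of KCl. Volume: V(t) = V₀ + (Q_in − Q_out) t = 10.5 − 0.33800 t; V(18.6) = 4.2132 m³.
Species balance (pure solvent in): dm/dt = −Q_out · m/V(t).
Separate: dm/m = −Q_out dt/V(t) ⇒ ln(m/m₀) = −(Q_out/(Q_in−Q_out)) ln(V/V₀).
m = m₀ (V₀/V)^(Q_out/(Q_in−Q_out)) = 66.1 × (10.5/4.2132)^(-1.6746) = 14.326 mol.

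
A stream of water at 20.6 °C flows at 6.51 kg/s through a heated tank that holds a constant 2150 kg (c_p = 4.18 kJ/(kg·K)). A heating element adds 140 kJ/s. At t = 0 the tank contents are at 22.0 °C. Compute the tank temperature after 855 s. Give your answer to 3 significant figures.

M c_p dT/dt = ṁ c_p (T_in − T) + Q̇.
τ = M/ṁ = 330.26 s; T_ss = T_in + Q̇/(ṁ c_p) = 20.6 + 140/(6.51·4.18) = 25.745 °C.
This is linear first-order; T(t) = T_ss + (T₀ − T_ss) e^(−t/τ).
T(855) = 25.745 + (-3.7448)·e^(−855/330.26) = 25.745 + (-3.7448)·0.075106 = 25.464 °C.

25.5 °C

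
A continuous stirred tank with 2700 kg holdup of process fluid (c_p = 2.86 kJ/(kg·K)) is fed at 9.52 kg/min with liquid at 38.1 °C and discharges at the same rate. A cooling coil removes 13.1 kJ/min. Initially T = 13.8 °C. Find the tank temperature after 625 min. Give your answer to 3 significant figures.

35.0 °C

Heat balance on the well-mixed liquid: M c_p dT/dt = ṁ c_p (T_in − T) − 13.1.
τ = M/ṁ = 283.61 min; T_ss = T_in − Q̇/(ṁ c_p) = 38.1 − 13.1/(9.52·2.86) = 37.619 °C.
Solution: T(t) = T_ss + (T₀ − T_ss) e^(−t/τ).
T(625) = 37.619 + (-23.819)·e^(−625/283.61) = 37.619 + (-23.819)·0.11039 = 34.989 °C.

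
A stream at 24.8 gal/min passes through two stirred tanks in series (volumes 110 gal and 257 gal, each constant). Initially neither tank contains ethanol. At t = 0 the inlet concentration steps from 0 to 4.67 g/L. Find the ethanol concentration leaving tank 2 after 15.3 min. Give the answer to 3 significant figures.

2.92 g/L

Time constants: τᵢ = Vᵢ/Q for each well-mixed tank.
τ₁ = 110/24.8 = 4.4355 min; τ₂ = 257/24.8 = 10.363 min.
Solving the cascade with C₁(0)=C₂(0)=0 gives C₂(t) = C_in[1 − (τ₁ e^(−t/τ₁) − τ₂ e^(−t/τ₂))/(τ₁ − τ₂)].
At t = 15.3: e^(−t/τ₁) = 0.031763, e^(−t/τ₂) = 0.22845.
C₂ = 4.67·[1 − (4.4355·0.031763 − 10.363·0.22845)/(-5.9274)] = 4.67·0.62436 = 2.9158 g/L.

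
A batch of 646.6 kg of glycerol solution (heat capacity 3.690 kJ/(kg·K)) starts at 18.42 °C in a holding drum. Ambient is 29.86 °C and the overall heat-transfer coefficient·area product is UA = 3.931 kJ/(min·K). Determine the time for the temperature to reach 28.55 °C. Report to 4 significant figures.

Lumped-capacitance energy balance: M c_p dT/dt = UA(T_amb − T).
τ = M c_p/UA = 606.959 min; T_ss = T_amb = 29.8600 °C.
T(t) = T_ss + (T₀ − T_ss)e^(−t/τ); set T = 28.55:
t = −τ ln[(T − T_ss)/(T₀ − T_ss)] = −606.959 · ln(0.114510) = 1315.33 min.

1315 min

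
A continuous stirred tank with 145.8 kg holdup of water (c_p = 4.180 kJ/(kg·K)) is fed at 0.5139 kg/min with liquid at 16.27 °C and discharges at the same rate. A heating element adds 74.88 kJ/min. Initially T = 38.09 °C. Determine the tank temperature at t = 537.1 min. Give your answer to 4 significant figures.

Energy balance: M c_p dT/dt = ṁ c_p (T_in − T) + 74.88.
Rearrange: dT/dt = (T_ss − T)/τ with τ = M/ṁ = 283.713 min and T_ss = T_in + Q̇/(ṁ c_p) = 51.1287 °C.
Solution: T(t) = T_ss + (T₀ − T_ss) e^(−t/τ).
T(537.1) = 51.1287 + (-13.0387)·e^(−537.1/283.713) = 51.1287 + (-13.0387)·0.150602 = 49.1650 °C.

49.17 °C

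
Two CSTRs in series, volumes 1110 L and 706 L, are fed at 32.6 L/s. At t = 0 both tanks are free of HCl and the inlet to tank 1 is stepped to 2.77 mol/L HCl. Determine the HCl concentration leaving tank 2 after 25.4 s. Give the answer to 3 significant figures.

Species balance on tank i: dCᵢ/dt = (Cᵢ₋₁ − Cᵢ)/τᵢ with τᵢ = Vᵢ/Q.
τ₁ = 1110/32.6 = 34.049 s; τ₂ = 706/32.6 = 21.656 s.
Solving the cascade with C₁(0)=C₂(0)=0 gives C₂(t) = C_in[1 − (τ₁ e^(−t/τ₁) − τ₂ e^(−t/τ₂))/(τ₁ − τ₂)].
At t = 25.4: e^(−t/τ₁) = 0.47427, e^(−t/τ₂) = 0.30948.
C₂ = 2.77·[1 − (34.049·0.47427 − 21.656·0.30948)/(12.393)] = 2.77·0.23776 = 0.65860 mol/L.

0.659 mol/L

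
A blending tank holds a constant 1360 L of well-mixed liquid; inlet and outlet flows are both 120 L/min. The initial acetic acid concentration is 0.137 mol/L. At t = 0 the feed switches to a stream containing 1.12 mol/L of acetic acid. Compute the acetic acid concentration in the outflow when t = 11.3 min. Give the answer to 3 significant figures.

Mass balance on the solute (V constant): V dC/dt = Q(C_in − C).
Rewrite as dC/dt + C/τ = C_in/τ, τ = V/Q = 11.333 min.
This is linear first-order; C(t) = C_in + (C₀ − C_in) e^(−t/τ).
C(11.3) = 1.12 + (0.137 − 1.12)·e^(−11.3/11.333) = 1.12 + (-0.98300)·0.36896 = 0.75731 mol/L.

0.757 mol/L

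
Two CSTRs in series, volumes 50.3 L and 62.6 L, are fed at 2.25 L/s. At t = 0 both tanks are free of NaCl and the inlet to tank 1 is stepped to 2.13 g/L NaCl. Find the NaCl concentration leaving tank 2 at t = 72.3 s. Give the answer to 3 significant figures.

Species balance on tank i: dCᵢ/dt = (Cᵢ₋₁ − Cᵢ)/τᵢ with τᵢ = Vᵢ/Q.
τ₁ = 50.3/2.25 = 22.356 s; τ₂ = 62.6/2.25 = 27.822 s.
Solving the cascade with C₁(0)=C₂(0)=0 gives C₂(t) = C_in[1 − (τ₁ e^(−t/τ₁) − τ₂ e^(−t/τ₂))/(τ₁ − τ₂)].
At t = 72.3: e^(−t/τ₁) = 0.039396, e^(−t/τ₂) = 0.074374.
C₂ = 2.13·[1 − (22.356·0.039396 − 27.822·0.074374)/(-5.4667)] = 2.13·0.78258 = 1.6669 g/L.

1.67 g/L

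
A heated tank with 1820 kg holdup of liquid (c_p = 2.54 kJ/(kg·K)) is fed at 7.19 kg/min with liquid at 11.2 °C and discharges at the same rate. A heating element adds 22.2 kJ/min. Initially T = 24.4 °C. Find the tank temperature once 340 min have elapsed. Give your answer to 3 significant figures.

15.5 °C

M c_p dT/dt = ṁ c_p (T_in − T) + Q̇.
τ = M/ṁ = 253.13 min; T_ss = T_in + Q̇/(ṁ c_p) = 11.2 + 22.2/(7.19·2.54) = 12.416 °C.
Solution: T(t) = T_ss + (T₀ − T_ss) e^(−t/τ).
T(340) = 12.416 + (11.984)·e^(−340/253.13) = 12.416 + (11.984)·0.26101 = 15.544 °C.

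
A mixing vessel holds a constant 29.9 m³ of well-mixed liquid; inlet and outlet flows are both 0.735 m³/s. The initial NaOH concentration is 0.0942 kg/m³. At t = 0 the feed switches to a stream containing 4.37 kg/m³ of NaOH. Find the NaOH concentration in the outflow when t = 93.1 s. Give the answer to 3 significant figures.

Mass balance on the solute (V constant): V dC/dt = Q(C_in − C).
Time constant τ = V/Q = 29.9/0.735 = 40.680 s.
This is linear first-order; C(t) = C_in + (C₀ − C_in) e^(−t/τ).
C(93.1) = 4.37 + (0.0942 − 4.37)·e^(−93.1/40.680) = 4.37 + (-4.2758)·0.10141 = 3.9364 kg/m³.

3.94 kg/m³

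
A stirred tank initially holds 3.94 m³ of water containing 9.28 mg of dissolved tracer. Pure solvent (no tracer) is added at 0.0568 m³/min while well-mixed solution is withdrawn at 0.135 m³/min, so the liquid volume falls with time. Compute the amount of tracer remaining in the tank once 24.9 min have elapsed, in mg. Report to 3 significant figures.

2.86 mg

Total volume: dV/dt = Q_in − Q_out = -0.078200 m³/min, so V(t) = 3.94 − 0.078200 t and V(24.9) = 1.9928 m³.
Species balance (pure solvent in): dm/dt = −Q_out · m/V(t).
dm/m = −Q_out dt/(V₀ − 0.078200 t); integrating gives ln(m/m₀) = −(Q_out/(Q_in−Q_out)) ln(V/V₀).
m = m₀ (V₀/V)^(Q_out/(Q_in−Q_out)) = 9.28 × (3.94/1.9928)^(-1.7263) = 2.8609 mg.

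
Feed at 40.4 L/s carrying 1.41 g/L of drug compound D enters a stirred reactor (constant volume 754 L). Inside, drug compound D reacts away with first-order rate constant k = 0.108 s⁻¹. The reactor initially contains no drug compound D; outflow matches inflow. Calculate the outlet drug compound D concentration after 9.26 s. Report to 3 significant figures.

0.363 g/L

Species balance: V dC/dt = Q C_in − Q C − k V C.
dC/dt = (Q/V) C_in − (Q/V + k) C; effective rate a = Q/V + k = 0.053581 + 0.108 = 0.16158 s⁻¹.
C_ss = Q C_in/(Q + kV) = 0.46756 g/L; C(t) = C_ss + (C₀ − C_ss) e^(−a t).
C(9.26) = 0.46756 + (-0.46756)·e^(−0.16158·9.26) = 0.46756 + (-0.46756)·0.22397 = 0.36284 g/L.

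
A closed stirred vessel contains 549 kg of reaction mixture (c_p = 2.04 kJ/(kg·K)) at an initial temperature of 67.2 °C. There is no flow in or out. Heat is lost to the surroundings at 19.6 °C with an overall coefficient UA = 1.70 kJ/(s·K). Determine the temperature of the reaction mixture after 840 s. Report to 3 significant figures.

Lumped-capacitance energy balance: M c_p dT/dt = UA(T_amb − T).
dT/dt = (T_ss − T)/τ with T_ss = T_amb = 19.600 °C, τ = M c_p/UA = 549·2.04/1.70 = 658.80 s.
Solution: T(t) = T_ss + (T₀ − T_ss) e^(−t/τ).
T(840) = 19.600 + (47.600)·0.27942 = 32.900 °C.

32.9 °C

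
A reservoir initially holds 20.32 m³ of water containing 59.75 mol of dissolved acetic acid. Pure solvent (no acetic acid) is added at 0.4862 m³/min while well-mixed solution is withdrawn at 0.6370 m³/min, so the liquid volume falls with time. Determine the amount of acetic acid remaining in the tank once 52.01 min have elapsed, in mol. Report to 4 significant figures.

Let m(t) be the amount of acetic acid. Volume: V(t) = V₀ + (Q_in − Q_out) t = 20.32 − 0.150800 t; V(52.01) = 12.4769 m³.
Species balance (pure solvent in): dm/dt = −Q_out · m/V(t).
Separate: dm/m = −Q_out dt/V(t) ⇒ ln(m/m₀) = −(Q_out/(Q_in−Q_out)) ln(V/V₀).
m = m₀ (V₀/V)^(Q_out/(Q_in−Q_out)) = 59.75 × (20.32/12.4769)^(-4.22414) = 7.61364 mol.

7.614 mol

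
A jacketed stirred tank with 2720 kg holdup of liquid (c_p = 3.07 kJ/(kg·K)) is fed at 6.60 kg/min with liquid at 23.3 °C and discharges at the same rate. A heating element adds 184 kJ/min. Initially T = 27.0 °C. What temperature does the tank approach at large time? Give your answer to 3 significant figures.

M c_p dT/dt = ṁ c_p (T_in − T) + Q̇.
At steady state dT/dt = 0 ⇒ T_ss = T_in + Q̇/(ṁ c_p) = 23.3 + 184/(6.60·3.07) = 32.381 °C.

32.4 °C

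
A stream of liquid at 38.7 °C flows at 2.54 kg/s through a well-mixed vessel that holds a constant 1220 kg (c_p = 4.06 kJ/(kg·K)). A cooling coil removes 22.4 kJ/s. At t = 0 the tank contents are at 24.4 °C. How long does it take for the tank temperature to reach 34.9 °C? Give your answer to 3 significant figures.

965 s

M c_p dT/dt = ṁ c_p (T_in − T) − Q̇.
τ = M/ṁ = 480.31 s; T_ss = T_in − Q̇/(ṁ c_p) = 36.528 °C.
T(t) = T_ss + (T₀ − T_ss) e^(−t/τ). Set T = 34.9:
e^(−t/τ) = (34.9 − 36.528)/(24.4 − 36.528) = 0.13422
t = −480.31 · ln(0.13422) = 964.59 s.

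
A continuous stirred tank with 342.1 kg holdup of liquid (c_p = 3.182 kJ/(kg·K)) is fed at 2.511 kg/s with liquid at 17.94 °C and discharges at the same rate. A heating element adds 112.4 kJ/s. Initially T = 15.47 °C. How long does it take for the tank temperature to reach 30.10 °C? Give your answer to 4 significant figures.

294.3 s

M c_p dT/dt = ṁ c_p (T_in − T) + Q̇.
τ = M/ṁ = 136.241 s; T_ss = T_in + Q̇/(ṁ c_p) = 32.0076 °C.
T(t) = T_ss + (T₀ − T_ss) e^(−t/τ). Set T = 30.10:
e^(−t/τ) = (30.10 − 32.0076)/(15.47 − 32.0076) = 0.115348
t = −136.241 · ln(0.115348) = 294.252 s.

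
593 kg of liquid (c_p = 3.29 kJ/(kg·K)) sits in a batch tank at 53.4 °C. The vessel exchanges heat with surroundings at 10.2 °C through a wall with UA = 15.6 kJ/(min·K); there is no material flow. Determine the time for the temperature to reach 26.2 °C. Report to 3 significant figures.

Lumped-capacitance energy balance: M c_p dT/dt = UA(T_amb − T).
τ = M c_p/UA = 125.06 min; T_ss = T_amb = 10.200 °C.
T(t) = T_ss + (T₀ − T_ss)e^(−t/τ); set T = 26.2:
t = −τ ln[(T − T_ss)/(T₀ − T_ss)] = −125.06 · ln(0.37037) = 124.22 min.

124 min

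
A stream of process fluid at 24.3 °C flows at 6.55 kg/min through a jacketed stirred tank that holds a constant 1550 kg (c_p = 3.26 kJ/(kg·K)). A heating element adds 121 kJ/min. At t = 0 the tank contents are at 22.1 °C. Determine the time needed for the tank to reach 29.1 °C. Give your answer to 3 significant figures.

522 min

Unsteady energy balance on the tank contents: M c_p dT/dt = ṁ c_p (T_in − T) + 121.
τ = M/ṁ = 236.64 min; T_ss = T_in + Q̇/(ṁ c_p) = 29.967 °C.
T(t) = T_ss + (T₀ − T_ss) e^(−t/τ). Set T = 29.1:
e^(−t/τ) = (29.1 − 29.967)/(22.1 − 29.967) = 0.11017
t = −236.64 · ln(0.11017) = 521.97 min.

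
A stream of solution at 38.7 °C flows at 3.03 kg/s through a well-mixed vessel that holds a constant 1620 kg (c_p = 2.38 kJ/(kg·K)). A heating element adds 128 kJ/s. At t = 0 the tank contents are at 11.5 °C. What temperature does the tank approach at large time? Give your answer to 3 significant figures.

Energy balance: M c_p dT/dt = ṁ c_p (T_in − T) + 128.
At steady state dT/dt = 0 ⇒ T_ss = T_in + Q̇/(ṁ c_p) = 38.7 + 128/(3.03·2.38) = 56.450 °C.

56.4 °C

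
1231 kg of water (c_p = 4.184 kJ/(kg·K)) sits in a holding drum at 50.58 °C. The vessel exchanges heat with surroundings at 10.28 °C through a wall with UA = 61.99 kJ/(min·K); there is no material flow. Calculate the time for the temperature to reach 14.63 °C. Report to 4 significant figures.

Lumped-capacitance energy balance: M c_p dT/dt = UA(T_amb − T).
τ = M c_p/UA = 83.0860 min; T_ss = T_amb = 10.2800 °C.
T(t) = T_ss + (T₀ − T_ss)e^(−t/τ); set T = 14.63:
t = −τ ln[(T − T_ss)/(T₀ − T_ss)] = −83.0860 · ln(0.107940) = 184.964 min.

185.0 min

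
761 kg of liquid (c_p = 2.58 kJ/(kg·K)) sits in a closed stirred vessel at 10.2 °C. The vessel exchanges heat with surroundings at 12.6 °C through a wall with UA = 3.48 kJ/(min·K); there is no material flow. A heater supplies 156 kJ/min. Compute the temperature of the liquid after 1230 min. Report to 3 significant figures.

Lumped-capacitance energy balance: M c_p dT/dt = UA(T_amb − T) + Q̇.
dT/dt = (T_ss − T)/τ with T_ss = T_amb + Q̇/UA = 12.6 + 156/3.48 = 57.428 °C, τ = M c_p/UA = 761·2.58/3.48 = 564.19 min.
This is linear first-order; T(t) = T_ss + (T₀ − T_ss) e^(−t/τ).
T(1230) = 57.428 + (-47.228)·0.11303 = 52.090 °C.

52.1 °C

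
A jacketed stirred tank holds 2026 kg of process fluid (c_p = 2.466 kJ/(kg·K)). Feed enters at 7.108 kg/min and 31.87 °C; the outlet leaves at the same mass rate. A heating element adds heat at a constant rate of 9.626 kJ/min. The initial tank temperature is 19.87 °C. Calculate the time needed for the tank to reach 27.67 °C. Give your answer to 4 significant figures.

Energy balance: M c_p dT/dt = ṁ c_p (T_in − T) + 9.626.
τ = M/ṁ = 285.031 min; T_ss = T_in + Q̇/(ṁ c_p) = 32.4192 °C.
T(t) = T_ss + (T₀ − T_ss) e^(−t/τ). Set T = 27.67:
e^(−t/τ) = (27.67 − 32.4192)/(19.87 − 32.4192) = 0.378445
t = −285.031 · ln(0.378445) = 276.960 min.

277.0 min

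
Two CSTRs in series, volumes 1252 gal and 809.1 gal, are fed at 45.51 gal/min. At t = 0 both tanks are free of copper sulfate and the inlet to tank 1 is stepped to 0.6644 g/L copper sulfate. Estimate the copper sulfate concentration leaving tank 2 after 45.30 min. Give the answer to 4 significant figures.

0.3975 g/L

Each tank obeys Vᵢ dCᵢ/dt = Q(Cᵢ₋₁ − Cᵢ), so τᵢ = Vᵢ/Q.
τ₁ = 1252/45.51 = 27.5104 min; τ₂ = 809.1/45.51 = 17.7785 min.
Solving the cascade with C₁(0)=C₂(0)=0 gives C₂(t) = C_in[1 − (τ₁ e^(−t/τ₁) − τ₂ e^(−t/τ₂))/(τ₁ − τ₂)].
At t = 45.30: e^(−t/τ₁) = 0.192695, e^(−t/τ₂) = 0.0782364.
C₂ = 0.6644·[1 − (27.5104·0.192695 − 17.7785·0.0782364)/(9.73193)] = 0.6644·0.598210 = 0.397451 g/L.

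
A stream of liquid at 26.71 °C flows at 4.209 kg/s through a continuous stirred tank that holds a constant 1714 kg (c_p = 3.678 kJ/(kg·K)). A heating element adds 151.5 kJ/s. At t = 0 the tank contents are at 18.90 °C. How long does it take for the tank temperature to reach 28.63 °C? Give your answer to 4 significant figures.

Heat balance on the well-mixed liquid: M c_p dT/dt = ṁ c_p (T_in − T) + 151.5.
τ = M/ṁ = 407.223 s; T_ss = T_in + Q̇/(ṁ c_p) = 36.4964 °C.
T(t) = T_ss + (T₀ − T_ss) e^(−t/τ). Set T = 28.63:
e^(−t/τ) = (28.63 − 36.4964)/(18.90 − 36.4964) = 0.447045
t = −407.223 · ln(0.447045) = 327.853 s.

327.9 s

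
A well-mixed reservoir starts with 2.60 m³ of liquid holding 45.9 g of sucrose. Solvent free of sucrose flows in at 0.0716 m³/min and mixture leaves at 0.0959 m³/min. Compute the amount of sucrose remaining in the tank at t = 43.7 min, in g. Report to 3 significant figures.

Let m(t) be the amount of sucrose. Volume: V(t) = V₀ + (Q_in − Q_out) t = 2.60 − 0.024300 t; V(43.7) = 1.5381 m³.
Solute balance: dm/dt = 0 − Q_out C = −Q_out m/V(t).
dm/m = −Q_out dt/(V₀ − 0.024300 t); integrating gives ln(m/m₀) = −(Q_out/(Q_in−Q_out)) ln(V/V₀).
m = m₀ (V₀/V)^(Q_out/(Q_in−Q_out)) = 45.9 × (2.60/1.5381)^(-3.9465) = 5.7815 g.

5.78 g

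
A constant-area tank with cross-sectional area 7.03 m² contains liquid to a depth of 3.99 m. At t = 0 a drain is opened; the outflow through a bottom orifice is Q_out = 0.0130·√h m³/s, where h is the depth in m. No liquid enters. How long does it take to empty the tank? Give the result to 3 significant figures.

2160 s

A dh/dt = −Q_out = −0.0130 √h.
This is separable: 2 d(√h)/dt = −0.0130/A, so √h = √h₀ − (0.0130/(2A)) t.
Tank is empty when √h = 0: t_empty = 2A√h₀/0.0130.
t_empty = 2·7.03·√3.99/0.0130 = 14.060·1.9975/0.0130 = 2160.4 s.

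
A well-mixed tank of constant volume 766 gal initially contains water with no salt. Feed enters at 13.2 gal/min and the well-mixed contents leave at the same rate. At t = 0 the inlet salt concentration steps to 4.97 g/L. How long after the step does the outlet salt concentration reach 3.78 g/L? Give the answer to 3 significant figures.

Mass balance on the solute (V constant): V dC/dt = Q(C_in − C), so τ = V/Q = 58.030 min.
C(t) = C_in + (C₀ − C_in) e^(−t/τ). Set C = 3.78 and solve for t:
e^(−t/τ) = (C − C_in)/(C₀ − C_in) = (3.78 − 4.97)/(0 − 4.97) = 0.23944
t = −τ ln(…) = 58.030 × 1.4295 = 82.952 min.

83.0 min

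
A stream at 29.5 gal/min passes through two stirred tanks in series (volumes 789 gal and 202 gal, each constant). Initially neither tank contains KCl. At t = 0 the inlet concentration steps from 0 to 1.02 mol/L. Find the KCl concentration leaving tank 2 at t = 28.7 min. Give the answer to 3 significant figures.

0.556 mol/L

Time constants: τᵢ = Vᵢ/Q for each well-mixed tank.
τ₁ = 789/29.5 = 26.746 min; τ₂ = 202/29.5 = 6.8475 min.
Solving the cascade with C₁(0)=C₂(0)=0 gives C₂(t) = C_in[1 − (τ₁ e^(−t/τ₁) − τ₂ e^(−t/τ₂))/(τ₁ − τ₂)].
At t = 28.7: e^(−t/τ₁) = 0.34196, e^(−t/τ₂) = 0.015126.
C₂ = 1.02·[1 − (26.746·0.34196 − 6.8475·0.015126)/(19.898)] = 1.02·0.54557 = 0.55648 mol/L.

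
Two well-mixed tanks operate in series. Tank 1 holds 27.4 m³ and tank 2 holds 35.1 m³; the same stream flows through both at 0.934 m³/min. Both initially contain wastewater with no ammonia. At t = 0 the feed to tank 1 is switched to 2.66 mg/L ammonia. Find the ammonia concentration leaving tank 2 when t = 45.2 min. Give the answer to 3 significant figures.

1.05 mg/L

Species balance on tank i: dCᵢ/dt = (Cᵢ₋₁ − Cᵢ)/τᵢ with τᵢ = Vᵢ/Q.
τ₁ = 27.4/0.934 = 29.336 min; τ₂ = 35.1/0.934 = 37.580 min.
Solving the cascade with C₁(0)=C₂(0)=0 gives C₂(t) = C_in[1 − (τ₁ e^(−t/τ₁) − τ₂ e^(−t/τ₂))/(τ₁ − τ₂)].
At t = 45.2: e^(−t/τ₁) = 0.21422, e^(−t/τ₂) = 0.30036.
C₂ = 2.66·[1 − (29.336·0.21422 − 37.580·0.30036)/(-8.2441)] = 2.66·0.39309 = 1.0456 mg/L.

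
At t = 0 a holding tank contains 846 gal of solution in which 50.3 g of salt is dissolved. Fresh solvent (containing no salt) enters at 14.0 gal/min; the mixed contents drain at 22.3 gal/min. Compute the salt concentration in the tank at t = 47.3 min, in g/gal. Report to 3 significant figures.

Let m(t) be the amount of salt. Volume: V(t) = V₀ + (Q_in − Q_out) t = 846 − 8.3000 t; V(47.3) = 453.41 gal.
Species balance (pure solvent in): dm/dt = −Q_out · m/V(t).
Separate: dm/m = −Q_out dt/V(t) ⇒ ln(m/m₀) = −(Q_out/(Q_in−Q_out)) ln(V/V₀).
m = m₀ (V₀/V)^(Q_out/(Q_in−Q_out)) = 50.3 × (846/453.41)^(-2.6867) = 9.4142 g.
C = m/V = 9.4142/453.41 = 0.020763 g/gal.

0.0208 g/gal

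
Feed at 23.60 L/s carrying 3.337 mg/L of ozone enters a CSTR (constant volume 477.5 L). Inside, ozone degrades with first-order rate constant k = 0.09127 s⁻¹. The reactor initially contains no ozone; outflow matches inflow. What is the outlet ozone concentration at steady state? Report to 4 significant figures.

V dC/dt = Q(C_in − C) − k V C.
At steady state: 0 = Q C_in − (Q + kV) C_ss, so C_ss = Q C_in/(Q + kV).
C_ss = 23.60·3.337/(23.60 + 0.09127·477.5) = 78.7532/67.1814 = 1.17225 mg/L.

1.172 mg/L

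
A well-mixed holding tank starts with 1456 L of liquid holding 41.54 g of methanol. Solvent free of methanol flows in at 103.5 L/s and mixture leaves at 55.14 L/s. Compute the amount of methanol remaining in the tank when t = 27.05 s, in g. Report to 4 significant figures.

Let m(t) be the amount of methanol. Volume: V(t) = V₀ + (Q_in − Q_out) t = 1456 + 48.3600 t; V(27.05) = 2764.14 L.
No methanol enters, so dm/dt = −Q_out · (m/V).
dm/m = −Q_out dt/(V₀ + 48.3600 t); integrating gives ln(m/m₀) = −(Q_out/(Q_in−Q_out)) ln(V/V₀).
m = m₀ (V₀/V)^(Q_out/(Q_in−Q_out)) = 41.54 × (1456/2764.14)^(1.14020) = 20.0003 g.

20.00 g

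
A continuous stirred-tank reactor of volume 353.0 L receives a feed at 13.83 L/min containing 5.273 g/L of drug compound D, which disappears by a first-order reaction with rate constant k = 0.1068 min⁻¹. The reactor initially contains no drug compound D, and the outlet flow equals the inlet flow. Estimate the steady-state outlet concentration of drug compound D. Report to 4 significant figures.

1.415 g/L

Species balance: V dC/dt = Q C_in − Q C − k V C.
Steady state (dC/dt = 0): C_ss = Q C_in/(Q + kV) = C_in/(1 + kV/Q).
C_ss = 13.83·5.273/(13.83 + 0.1068·353.0) = 72.9256/51.5304 = 1.41520 g/L.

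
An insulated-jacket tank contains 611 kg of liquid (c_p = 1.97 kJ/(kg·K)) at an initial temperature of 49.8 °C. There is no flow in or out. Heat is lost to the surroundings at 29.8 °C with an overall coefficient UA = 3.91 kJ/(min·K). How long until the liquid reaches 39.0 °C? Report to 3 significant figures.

M c_p dT/dt = −UA(T − T_amb).
τ = M c_p/UA = 307.84 min; T_ss = T_amb = 29.800 °C.
T(t) = T_ss + (T₀ − T_ss)e^(−t/τ); set T = 39.0:
t = −τ ln[(T − T_ss)/(T₀ − T_ss)] = −307.84 · ln(0.46000) = 239.05 min.

239 min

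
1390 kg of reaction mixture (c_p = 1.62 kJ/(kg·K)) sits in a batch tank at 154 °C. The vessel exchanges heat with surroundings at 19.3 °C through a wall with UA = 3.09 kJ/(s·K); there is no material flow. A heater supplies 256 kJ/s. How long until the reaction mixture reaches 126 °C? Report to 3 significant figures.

566 s

Unsteady energy balance on the tank contents: M c_p dT/dt = −UA(T − T_amb) + Q̇.
τ = M c_p/UA = 728.74 s; T_ss = T_amb + Q̇/UA = 19.3 + 256/3.09 = 102.15 °C.
T(t) = T_ss + (T₀ − T_ss)e^(−t/τ); set T = 126:
t = −τ ln[(T − T_ss)/(T₀ − T_ss)] = −728.74 · ln(0.46000) = 565.88 s.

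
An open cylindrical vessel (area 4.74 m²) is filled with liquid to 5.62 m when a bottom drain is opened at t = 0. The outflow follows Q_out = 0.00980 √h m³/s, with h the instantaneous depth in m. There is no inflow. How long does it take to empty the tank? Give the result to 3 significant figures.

2290 s

A dh/dt = −Q_out = −0.00980 √h.
Separate and integrate: 2(√h − √h₀) = −(0.00980/A) t.
Set h = 0: 2√h₀ = (0.00980/A) t_empty ⇒ t_empty = 2A√h₀/0.00980.
t_empty = 2·4.74·√5.62/0.00980 = 9.4800·2.3707/0.00980 = 2293.2 s.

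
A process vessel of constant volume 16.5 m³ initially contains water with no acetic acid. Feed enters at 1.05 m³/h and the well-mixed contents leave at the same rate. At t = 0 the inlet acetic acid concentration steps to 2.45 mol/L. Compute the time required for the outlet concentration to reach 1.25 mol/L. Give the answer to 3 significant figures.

11.2 h

Unsteady species balance (constant V, well mixed): V dC/dt = Q(C_in − C), so τ = V/Q = 15.714 h.
C(t) = C_in + (C₀ − C_in) e^(−t/τ). Set C = 1.25 and solve for t:
e^(−t/τ) = (C − C_in)/(C₀ − C_in) = (1.25 − 2.45)/(0 − 2.45) = 0.48980
t = −τ ln(…) = 15.714 × 0.71377 = 11.216 h.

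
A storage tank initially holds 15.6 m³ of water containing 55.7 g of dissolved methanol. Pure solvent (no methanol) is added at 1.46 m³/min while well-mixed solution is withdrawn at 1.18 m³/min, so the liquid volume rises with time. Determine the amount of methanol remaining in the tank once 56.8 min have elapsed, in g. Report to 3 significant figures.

Total volume: dV/dt = Q_in − Q_out = 0.28000 m³/min, so V(t) = 15.6 + 0.28000 t and V(56.8) = 31.504 m³.
No methanol enters, so dm/dt = −Q_out · (m/V).
Separate: dm/m = −Q_out dt/V(t) ⇒ ln(m/m₀) = −(Q_out/(Q_in−Q_out)) ln(V/V₀).
m = m₀ (V₀/V)^(Q_out/(Q_in−Q_out)) = 55.7 × (15.6/31.504)^(4.2143) = 2.8806 g.

2.88 g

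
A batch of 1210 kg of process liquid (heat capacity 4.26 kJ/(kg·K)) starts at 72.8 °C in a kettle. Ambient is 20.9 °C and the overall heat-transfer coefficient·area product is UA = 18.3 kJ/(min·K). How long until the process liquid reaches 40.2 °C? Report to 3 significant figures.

279 min

Lumped-capacitance energy balance: M c_p dT/dt = UA(T_amb − T).
τ = M c_p/UA = 281.67 min; T_ss = T_amb = 20.900 °C.
T(t) = T_ss + (T₀ − T_ss)e^(−t/τ); set T = 40.2:
t = −τ ln[(T − T_ss)/(T₀ − T_ss)] = −281.67 · ln(0.37187) = 278.63 min.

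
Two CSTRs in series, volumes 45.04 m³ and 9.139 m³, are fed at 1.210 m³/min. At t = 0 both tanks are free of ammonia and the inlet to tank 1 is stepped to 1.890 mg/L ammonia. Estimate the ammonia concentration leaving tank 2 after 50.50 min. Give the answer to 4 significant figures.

1.280 mg/L

Time constants: τᵢ = Vᵢ/Q for each well-mixed tank.
τ₁ = 45.04/1.210 = 37.2231 min; τ₂ = 9.139/1.210 = 7.55289 min.
Tank 1: C₁ = C_in(1 − e^(−t/τ₁)). Tank 2 (τ₁ ≠ τ₂): C₂ = C_in[1 − (τ₁ e^(−t/τ₁) − τ₂ e^(−t/τ₂))/(τ₁ − τ₂)].
At t = 50.50: e^(−t/τ₁) = 0.257514, e^(−t/τ₂) = 0.00124804.
C₂ = 1.890·[1 − (37.2231·0.257514 − 7.55289·0.00124804)/(29.6702)] = 1.890·0.677251 = 1.28000 mg/L.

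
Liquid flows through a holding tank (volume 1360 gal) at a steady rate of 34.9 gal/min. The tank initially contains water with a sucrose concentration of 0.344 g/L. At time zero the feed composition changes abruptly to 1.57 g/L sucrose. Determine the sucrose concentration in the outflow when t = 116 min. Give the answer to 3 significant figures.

1.51 g/L

Mass balance on the solute (V constant): V dC/dt = Q(C_in − C).
Rewrite as dC/dt + C/τ = C_in/τ, τ = V/Q = 38.968 min.
Solution: C(t) = C_in + (C₀ − C_in) e^(−t/τ).
C(116) = 1.57 + (0.344 − 1.57)·e^(−116/38.968) = 1.57 + (-1.2260)·0.050957 = 1.5075 g/L.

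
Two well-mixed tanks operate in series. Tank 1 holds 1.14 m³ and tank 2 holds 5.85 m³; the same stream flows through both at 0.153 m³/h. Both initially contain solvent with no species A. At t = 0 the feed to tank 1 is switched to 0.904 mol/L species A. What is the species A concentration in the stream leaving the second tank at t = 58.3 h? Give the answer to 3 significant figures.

0.660 mol/L

Time constants: τᵢ = Vᵢ/Q for each well-mixed tank.
τ₁ = 1.14/0.153 = 7.4510 h; τ₂ = 5.85/0.153 = 38.235 h.
Solving the cascade with C₁(0)=C₂(0)=0 gives C₂(t) = C_in[1 − (τ₁ e^(−t/τ₁) − τ₂ e^(−t/τ₂))/(τ₁ − τ₂)].
At t = 58.3: e^(−t/τ₁) = 0.00039983, e^(−t/τ₂) = 0.21767.
C₂ = 0.904·[1 − (7.4510·0.00039983 − 38.235·0.21767)/(-30.784)] = 0.904·0.72974 = 0.65969 mol/L.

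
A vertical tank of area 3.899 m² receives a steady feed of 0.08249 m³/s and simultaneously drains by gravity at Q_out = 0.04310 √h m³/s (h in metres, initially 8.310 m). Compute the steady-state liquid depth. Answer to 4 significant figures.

3.663 m

Level balance: A dh/dt = 0.08249 − 0.04310 √h. Setting dh/dt = 0:
Q_in = 0.04310 √h_ss ⇒ √h_ss = 0.08249/0.04310 = 1.91392.
h_ss = 1.91392² = 3.66309 m. (Since h₀ = 8.310 m > h_ss, the level will fall toward this value.)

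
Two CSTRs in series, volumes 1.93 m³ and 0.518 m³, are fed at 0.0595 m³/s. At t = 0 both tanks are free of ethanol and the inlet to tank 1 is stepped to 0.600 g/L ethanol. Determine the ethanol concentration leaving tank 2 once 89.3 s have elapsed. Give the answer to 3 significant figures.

0.548 g/L

Species balance on tank i: dCᵢ/dt = (Cᵢ₋₁ − Cᵢ)/τᵢ with τᵢ = Vᵢ/Q.
τ₁ = 1.93/0.0595 = 32.437 s; τ₂ = 0.518/0.0595 = 8.7059 s.
Solving the cascade with C₁(0)=C₂(0)=0 gives C₂(t) = C_in[1 − (τ₁ e^(−t/τ₁) − τ₂ e^(−t/τ₂))/(τ₁ − τ₂)].
At t = 89.3: e^(−t/τ₁) = 0.063734, e^(−t/τ₂) = 3.5096e-05.
C₂ = 0.600·[1 − (32.437·0.063734 − 8.7059·3.5096e-05)/(23.731)] = 0.600·0.91290 = 0.54774 g/L.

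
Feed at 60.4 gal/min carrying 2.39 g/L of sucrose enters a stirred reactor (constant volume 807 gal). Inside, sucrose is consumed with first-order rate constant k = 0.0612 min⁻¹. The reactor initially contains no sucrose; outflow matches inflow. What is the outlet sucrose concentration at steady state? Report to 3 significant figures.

1.31 g/L

V dC/dt = Q(C_in − C) − k V C.
At steady state: 0 = Q C_in − (Q + kV) C_ss, so C_ss = Q C_in/(Q + kV).
C_ss = 60.4·2.39/(60.4 + 0.0612·807) = 144.36/109.79 = 1.3149 g/L.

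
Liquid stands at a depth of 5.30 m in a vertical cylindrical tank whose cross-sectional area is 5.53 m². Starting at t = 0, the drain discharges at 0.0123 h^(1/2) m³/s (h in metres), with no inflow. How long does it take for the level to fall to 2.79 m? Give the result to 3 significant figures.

568 s

Unsteady balance on liquid volume: A dh/dt = −0.0123 √h.
Separate and integrate: 2(√h − √h₀) = −(0.0123/A) t.
t = 2A(√h₀ − √h)/0.0123 = 2·5.53·(√5.30 − √2.79)/0.0123
  = 11.060 × (2.3022 − 1.6703) / 0.0123 = 568.15 s.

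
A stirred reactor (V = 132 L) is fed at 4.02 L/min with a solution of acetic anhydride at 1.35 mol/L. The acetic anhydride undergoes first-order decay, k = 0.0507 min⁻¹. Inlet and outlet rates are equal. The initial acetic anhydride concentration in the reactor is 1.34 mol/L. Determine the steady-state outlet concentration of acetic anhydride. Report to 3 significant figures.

V dC/dt = Q(C_in − C) − k V C.
At steady state: 0 = Q C_in − (Q + kV) C_ss, so C_ss = Q C_in/(Q + kV).
C_ss = 4.02·1.35/(4.02 + 0.0507·132) = 5.4270/10.712 = 0.50661 mol/L.

0.507 mol/L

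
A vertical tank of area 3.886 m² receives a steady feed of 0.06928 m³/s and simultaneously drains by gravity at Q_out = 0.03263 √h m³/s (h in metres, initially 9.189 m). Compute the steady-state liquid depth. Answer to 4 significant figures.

A dh/dt = Q_in − 0.03263 √h. Steady state requires inflow = outflow:
Q_in = 0.03263 √h_ss ⇒ √h_ss = 0.06928/0.03263 = 2.12320.
h_ss = 2.12320² = 4.50798 m. (Since h₀ = 9.189 m > h_ss, the level will fall toward this value.)

4.508 m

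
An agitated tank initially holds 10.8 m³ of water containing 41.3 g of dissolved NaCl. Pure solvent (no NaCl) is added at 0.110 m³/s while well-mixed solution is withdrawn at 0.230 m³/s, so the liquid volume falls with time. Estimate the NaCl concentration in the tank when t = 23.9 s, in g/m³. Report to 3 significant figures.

Total volume: dV/dt = Q_in − Q_out = -0.12000 m³/s, so V(t) = 10.8 − 0.12000 t and V(23.9) = 7.9320 m³.
No NaCl enters, so dm/dt = −Q_out · (m/V).
Separate: dm/m = −Q_out dt/V(t) ⇒ ln(m/m₀) = −(Q_out/(Q_in−Q_out)) ln(V/V₀).
m = m₀ (V₀/V)^(Q_out/(Q_in−Q_out)) = 41.3 × (10.8/7.9320)^(-1.9167) = 22.858 g.
C = m/V = 22.858/7.9320 = 2.8817 g/m³.

2.88 g/m³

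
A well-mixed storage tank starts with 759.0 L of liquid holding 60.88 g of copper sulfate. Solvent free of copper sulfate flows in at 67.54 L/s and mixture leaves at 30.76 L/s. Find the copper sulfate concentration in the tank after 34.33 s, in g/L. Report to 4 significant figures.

Let m(t) be the amount of copper sulfate. Volume: V(t) = V₀ + (Q_in − Q_out) t = 759.0 + 36.7800 t; V(34.33) = 2021.66 L.
No copper sulfate enters, so dm/dt = −Q_out · (m/V).
Separate: dm/m = −Q_out dt/V(t) ⇒ ln(m/m₀) = −(Q_out/(Q_in−Q_out)) ln(V/V₀).
m = m₀ (V₀/V)^(Q_out/(Q_in−Q_out)) = 60.88 × (759.0/2021.66)^(0.836324) = 26.8316 g.
C = m/V = 26.8316/2021.66 = 0.0132721 g/L.

0.01327 g/L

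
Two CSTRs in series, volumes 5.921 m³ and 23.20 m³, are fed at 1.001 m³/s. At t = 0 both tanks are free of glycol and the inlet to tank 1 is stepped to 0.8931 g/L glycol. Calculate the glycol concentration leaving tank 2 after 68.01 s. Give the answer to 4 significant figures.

Time constants: τᵢ = Vᵢ/Q for each well-mixed tank.
τ₁ = 5.921/1.001 = 5.91508 s; τ₂ = 23.20/1.001 = 23.1768 s.
Tank 1: C₁ = C_in(1 − e^(−t/τ₁)). Tank 2 (τ₁ ≠ τ₂): C₂ = C_in[1 − (τ₁ e^(−t/τ₁) − τ₂ e^(−t/τ₂))/(τ₁ − τ₂)].
At t = 68.01: e^(−t/τ₁) = 1.01532e-05, e^(−t/τ₂) = 0.0531628.
C₂ = 0.8931·[1 − (5.91508·1.01532e-05 − 23.1768·0.0531628)/(-17.2617)] = 0.8931·0.928623 = 0.829354 g/L.

0.8294 g/L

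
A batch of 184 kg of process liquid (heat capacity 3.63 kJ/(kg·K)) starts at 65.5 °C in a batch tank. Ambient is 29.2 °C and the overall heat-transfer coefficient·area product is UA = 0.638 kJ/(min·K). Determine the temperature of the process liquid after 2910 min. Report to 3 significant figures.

31.5 °C

M c_p dT/dt = −UA(T − T_amb).
dT/dt = (T_ss − T)/τ with T_ss = T_amb = 29.200 °C, τ = M c_p/UA = 184·3.63/0.638 = 1046.9 min.
Integrating: T(t) = T_ss + (T₀ − T_ss) e^(−t/τ).
T(2910) = 29.200 + (36.300)·0.062061 = 31.453 °C.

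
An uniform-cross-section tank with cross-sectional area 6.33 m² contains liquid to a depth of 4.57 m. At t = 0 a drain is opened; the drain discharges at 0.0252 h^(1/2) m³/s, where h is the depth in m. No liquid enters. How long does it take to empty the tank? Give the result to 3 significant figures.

Accumulation of liquid (constant cross-section A): A dh/dt = −0.0252 √h.
Separate and integrate: 2(√h − √h₀) = −(0.0252/A) t.
Set h = 0: 2√h₀ = (0.0252/A) t_empty ⇒ t_empty = 2A√h₀/0.0252.
t_empty = 2·6.33·√4.57/0.0252 = 12.660·2.1378/0.0252 = 1074.0 s.

1070 s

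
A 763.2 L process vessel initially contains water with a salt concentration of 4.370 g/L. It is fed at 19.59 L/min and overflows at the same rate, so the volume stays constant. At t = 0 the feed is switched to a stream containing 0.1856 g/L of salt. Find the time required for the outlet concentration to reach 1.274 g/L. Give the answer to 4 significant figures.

52.46 min

Species balance on the tank: V dC/dt = Q(C_in − C), so τ = V/Q = 38.9587 min.
C(t) = C_in + (C₀ − C_in) e^(−t/τ). Set C = 1.274 and solve for t:
e^(−t/τ) = (C − C_in)/(C₀ − C_in) = (1.274 − 0.1856)/(4.370 − 0.1856) = 0.260109
t = −τ ln(…) = 38.9587 × 1.34665 = 52.4638 min.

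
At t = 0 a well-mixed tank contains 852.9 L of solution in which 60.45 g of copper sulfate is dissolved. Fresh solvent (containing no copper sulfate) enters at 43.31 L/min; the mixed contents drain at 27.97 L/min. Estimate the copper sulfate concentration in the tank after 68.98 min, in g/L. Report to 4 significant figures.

0.007266 g/L

Total volume: dV/dt = Q_in − Q_out = 15.3400 L/min, so V(t) = 852.9 + 15.3400 t and V(68.98) = 1911.05 L.
Solute balance: dm/dt = 0 − Q_out C = −Q_out m/V(t).
dm/m = −Q_out dt/(V₀ + 15.3400 t); integrating gives ln(m/m₀) = −(Q_out/(Q_in−Q_out)) ln(V/V₀).
m = m₀ (V₀/V)^(Q_out/(Q_in−Q_out)) = 60.45 × (852.9/1911.05)^(1.82334) = 13.8850 g.
C = m/V = 13.8850/1911.05 = 0.00726561 g/L.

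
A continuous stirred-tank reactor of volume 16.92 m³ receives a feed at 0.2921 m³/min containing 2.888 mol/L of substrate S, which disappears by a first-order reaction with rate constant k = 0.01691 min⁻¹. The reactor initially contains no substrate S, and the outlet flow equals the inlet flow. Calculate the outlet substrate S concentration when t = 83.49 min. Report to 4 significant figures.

1.375 mol/L

Species balance: V dC/dt = Q C_in − Q C − k V C.
dC/dt = (Q/V) C_in − (Q/V + k) C; effective rate a = Q/V + k = 0.0172636 + 0.01691 = 0.0341736 min⁻¹.
C_ss = Q C_in/(Q + kV) = 1.45894 mol/L; C(t) = C_ss + (C₀ − C_ss) e^(−a t).
C(83.49) = 1.45894 + (-1.45894)·e^(−0.0341736·83.49) = 1.45894 + (-1.45894)·0.0576622 = 1.37482 mol/L.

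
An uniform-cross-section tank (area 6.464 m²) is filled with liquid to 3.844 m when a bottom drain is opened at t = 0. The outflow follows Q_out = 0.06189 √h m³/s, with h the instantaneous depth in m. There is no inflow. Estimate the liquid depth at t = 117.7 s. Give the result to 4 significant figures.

Volume balance on the tank: A dh/dt = −0.06189 √h.
This is separable: 2 d(√h)/dt = −0.06189/A, so √h = √h₀ − (0.06189/(2A)) t.
√h = √3.844 − 0.06189·117.7/(2·6.464) = 1.96061 − 0.563463 = 1.39715.
h = 1.39715² = 1.95203 m.

1.952 m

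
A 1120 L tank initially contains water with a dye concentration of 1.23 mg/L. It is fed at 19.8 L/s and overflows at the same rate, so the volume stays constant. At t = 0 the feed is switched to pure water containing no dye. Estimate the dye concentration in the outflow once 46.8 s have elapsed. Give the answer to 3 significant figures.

0.538 mg/L

Transient balance on the dissolved component: V dC/dt = Q(C_in − C).
Time constant τ = V/Q = 1120/19.8 = 56.566 s.
Solution: C(t) = C_in + (C₀ − C_in) e^(−t/τ).
C(46.8) = 0 + (1.23 − 0)·e^(−46.8/56.566) = 0 + (1.2300)·0.43720 = 0.53776 mg/L.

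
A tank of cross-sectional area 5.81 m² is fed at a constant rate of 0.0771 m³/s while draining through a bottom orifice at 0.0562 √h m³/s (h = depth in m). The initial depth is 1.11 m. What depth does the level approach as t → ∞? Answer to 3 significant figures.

1.88 m

Mass balance (ρ constant): A dh/dt = Q_in − 0.0562 √h. At steady state dh/dt = 0:
Q_in = 0.0562 √h_ss ⇒ √h_ss = 0.0771/0.0562 = 1.3719.
h_ss = 1.3719² = 1.8821 m. (Since h₀ = 1.11 m < h_ss, the level will rise toward this value.)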